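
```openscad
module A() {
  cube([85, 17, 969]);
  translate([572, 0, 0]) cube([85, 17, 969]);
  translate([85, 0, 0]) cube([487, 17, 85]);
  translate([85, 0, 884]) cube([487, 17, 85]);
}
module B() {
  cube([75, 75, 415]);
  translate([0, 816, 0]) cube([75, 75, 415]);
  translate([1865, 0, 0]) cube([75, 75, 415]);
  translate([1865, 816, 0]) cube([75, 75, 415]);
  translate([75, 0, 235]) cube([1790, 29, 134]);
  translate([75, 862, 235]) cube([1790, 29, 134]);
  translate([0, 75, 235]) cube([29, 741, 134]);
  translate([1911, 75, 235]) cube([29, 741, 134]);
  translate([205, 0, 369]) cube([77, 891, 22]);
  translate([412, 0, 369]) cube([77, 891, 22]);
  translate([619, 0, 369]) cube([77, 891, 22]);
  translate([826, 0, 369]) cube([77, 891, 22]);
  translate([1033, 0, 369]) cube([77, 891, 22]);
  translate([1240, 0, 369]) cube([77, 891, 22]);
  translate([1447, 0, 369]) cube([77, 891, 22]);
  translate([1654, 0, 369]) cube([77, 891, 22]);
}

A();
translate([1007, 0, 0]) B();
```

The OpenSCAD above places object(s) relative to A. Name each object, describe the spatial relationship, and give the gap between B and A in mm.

The bed frame's nearest face is 350 mm from the picture frame's +x face.

A is a picture frame. B is a bed frame. The bed frame is on the floor beside the picture frame on its +x side. The gap between the bed frame and the picture frame is 350 mm.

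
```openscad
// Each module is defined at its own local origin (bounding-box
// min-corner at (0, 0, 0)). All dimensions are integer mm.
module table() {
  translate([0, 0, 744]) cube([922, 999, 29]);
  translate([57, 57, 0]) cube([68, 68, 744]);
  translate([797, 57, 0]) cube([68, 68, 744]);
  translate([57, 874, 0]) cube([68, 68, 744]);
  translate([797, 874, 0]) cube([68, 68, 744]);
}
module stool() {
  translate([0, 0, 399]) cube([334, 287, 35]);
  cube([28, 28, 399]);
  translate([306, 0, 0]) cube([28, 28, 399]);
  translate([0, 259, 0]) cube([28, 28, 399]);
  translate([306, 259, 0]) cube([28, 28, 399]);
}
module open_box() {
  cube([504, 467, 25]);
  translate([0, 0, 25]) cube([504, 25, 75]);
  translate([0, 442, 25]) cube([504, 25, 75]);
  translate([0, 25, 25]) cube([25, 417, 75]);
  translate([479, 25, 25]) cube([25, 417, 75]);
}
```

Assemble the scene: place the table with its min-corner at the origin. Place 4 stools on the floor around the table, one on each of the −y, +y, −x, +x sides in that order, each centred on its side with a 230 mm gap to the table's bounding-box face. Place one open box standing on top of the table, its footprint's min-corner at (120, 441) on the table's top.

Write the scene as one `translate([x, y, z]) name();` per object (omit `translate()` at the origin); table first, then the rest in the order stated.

table();
translate([294, -517, 0]) stool();
translate([294, 1229, 0]) stool();
translate([-564, 356, 0]) stool();
translate([1152, 356, 0]) stool();
translate([120, 441, 773]) open_box();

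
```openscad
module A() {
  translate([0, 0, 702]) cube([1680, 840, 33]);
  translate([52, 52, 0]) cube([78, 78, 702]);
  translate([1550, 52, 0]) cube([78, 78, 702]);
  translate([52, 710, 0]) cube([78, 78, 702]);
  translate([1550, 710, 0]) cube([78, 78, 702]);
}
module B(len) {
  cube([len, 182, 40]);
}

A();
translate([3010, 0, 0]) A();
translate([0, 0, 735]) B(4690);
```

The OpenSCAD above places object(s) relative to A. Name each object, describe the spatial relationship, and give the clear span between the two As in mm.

Second table starts at x = 3010; first ends at x = 1680; clear span = 3010 − 1680 = 1330 mm.

A is a table. B is a beam. A beam spans the tops of two tables. The clear span between the two tables is 1330 mm.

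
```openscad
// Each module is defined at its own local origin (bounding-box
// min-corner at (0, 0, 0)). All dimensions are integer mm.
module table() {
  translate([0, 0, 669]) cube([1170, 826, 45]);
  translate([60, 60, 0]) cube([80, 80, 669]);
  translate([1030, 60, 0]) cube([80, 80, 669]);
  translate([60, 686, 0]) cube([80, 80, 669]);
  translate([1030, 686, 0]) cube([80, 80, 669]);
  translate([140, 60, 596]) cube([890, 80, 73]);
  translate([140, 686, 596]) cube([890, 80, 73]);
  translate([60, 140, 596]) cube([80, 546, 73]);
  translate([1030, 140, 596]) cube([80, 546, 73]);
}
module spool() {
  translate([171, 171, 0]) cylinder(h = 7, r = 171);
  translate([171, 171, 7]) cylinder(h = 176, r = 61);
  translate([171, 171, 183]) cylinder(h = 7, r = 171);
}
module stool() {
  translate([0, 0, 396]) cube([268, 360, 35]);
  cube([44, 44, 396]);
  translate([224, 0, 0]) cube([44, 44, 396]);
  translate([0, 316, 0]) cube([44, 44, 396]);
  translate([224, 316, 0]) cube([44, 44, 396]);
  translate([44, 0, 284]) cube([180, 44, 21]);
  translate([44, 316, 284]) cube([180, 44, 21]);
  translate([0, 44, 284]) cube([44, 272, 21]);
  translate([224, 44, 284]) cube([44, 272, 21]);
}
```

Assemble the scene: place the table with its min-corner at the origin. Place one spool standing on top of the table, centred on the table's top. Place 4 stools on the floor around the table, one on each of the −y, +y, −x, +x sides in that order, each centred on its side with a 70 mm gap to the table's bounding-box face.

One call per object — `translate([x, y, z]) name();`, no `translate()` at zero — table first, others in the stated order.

table();
translate([414, 242, 714]) spool();
translate([451, -430, 0]) stool();
translate([451, 896, 0]) stool();
translate([-338, 233, 0]) stool();
translate([1240, 233, 0]) stool();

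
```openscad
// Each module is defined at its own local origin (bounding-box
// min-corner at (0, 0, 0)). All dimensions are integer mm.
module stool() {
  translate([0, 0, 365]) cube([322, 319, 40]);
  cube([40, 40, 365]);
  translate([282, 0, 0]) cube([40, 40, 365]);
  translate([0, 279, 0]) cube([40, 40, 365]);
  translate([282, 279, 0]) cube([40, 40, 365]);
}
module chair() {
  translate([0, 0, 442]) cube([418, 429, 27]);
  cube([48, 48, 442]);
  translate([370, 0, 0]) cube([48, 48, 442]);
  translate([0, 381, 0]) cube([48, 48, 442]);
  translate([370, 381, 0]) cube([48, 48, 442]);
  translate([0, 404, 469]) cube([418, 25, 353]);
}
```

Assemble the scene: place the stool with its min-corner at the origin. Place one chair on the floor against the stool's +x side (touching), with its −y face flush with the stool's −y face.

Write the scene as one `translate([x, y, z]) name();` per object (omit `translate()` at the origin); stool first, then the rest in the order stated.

stool();
translate([322, 0, 0]) chair();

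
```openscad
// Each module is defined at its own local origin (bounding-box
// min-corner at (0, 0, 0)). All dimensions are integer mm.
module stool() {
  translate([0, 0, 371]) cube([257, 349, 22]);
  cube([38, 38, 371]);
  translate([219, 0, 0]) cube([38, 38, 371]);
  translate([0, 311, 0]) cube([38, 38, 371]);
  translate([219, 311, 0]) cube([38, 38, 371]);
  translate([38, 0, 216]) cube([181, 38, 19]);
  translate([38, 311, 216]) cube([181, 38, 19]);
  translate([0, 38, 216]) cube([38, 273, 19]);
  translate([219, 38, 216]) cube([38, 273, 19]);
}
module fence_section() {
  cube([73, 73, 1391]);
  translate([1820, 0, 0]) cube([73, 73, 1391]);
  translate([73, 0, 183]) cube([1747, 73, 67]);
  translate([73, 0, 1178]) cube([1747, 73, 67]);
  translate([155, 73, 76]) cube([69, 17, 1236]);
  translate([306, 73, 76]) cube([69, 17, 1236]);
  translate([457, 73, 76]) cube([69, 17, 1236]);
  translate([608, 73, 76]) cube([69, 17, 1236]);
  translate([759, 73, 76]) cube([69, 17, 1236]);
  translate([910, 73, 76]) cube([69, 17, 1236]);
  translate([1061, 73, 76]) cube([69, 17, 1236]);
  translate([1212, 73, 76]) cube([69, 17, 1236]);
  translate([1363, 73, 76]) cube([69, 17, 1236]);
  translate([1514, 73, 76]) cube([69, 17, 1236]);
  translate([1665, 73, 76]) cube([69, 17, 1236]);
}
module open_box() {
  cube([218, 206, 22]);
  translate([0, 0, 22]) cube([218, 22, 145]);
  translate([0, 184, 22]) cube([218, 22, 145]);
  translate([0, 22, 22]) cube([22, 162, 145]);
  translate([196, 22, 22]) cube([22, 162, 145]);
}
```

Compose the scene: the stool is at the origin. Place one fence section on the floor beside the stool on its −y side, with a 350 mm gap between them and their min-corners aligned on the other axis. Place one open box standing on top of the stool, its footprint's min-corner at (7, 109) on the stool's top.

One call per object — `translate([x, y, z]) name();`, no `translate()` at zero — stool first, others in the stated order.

stool();
translate([0, -440, 0]) fence_section();
translate([7, 109, 393]) open_box();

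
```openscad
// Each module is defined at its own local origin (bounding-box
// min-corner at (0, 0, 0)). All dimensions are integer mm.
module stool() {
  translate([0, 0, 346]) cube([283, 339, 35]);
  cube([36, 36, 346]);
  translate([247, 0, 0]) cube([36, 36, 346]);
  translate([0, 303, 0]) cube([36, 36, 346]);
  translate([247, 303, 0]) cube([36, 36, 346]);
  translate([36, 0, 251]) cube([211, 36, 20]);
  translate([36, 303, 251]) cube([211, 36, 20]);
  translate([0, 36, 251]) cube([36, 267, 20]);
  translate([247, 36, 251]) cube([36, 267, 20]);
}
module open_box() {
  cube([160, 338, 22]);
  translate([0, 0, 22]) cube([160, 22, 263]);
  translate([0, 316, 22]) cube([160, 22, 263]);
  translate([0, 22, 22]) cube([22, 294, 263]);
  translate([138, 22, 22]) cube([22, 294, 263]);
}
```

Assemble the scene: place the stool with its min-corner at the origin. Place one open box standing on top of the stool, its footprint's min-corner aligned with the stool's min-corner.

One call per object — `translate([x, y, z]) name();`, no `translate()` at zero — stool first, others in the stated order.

stool();
translate([0, 0, 381]) open_box();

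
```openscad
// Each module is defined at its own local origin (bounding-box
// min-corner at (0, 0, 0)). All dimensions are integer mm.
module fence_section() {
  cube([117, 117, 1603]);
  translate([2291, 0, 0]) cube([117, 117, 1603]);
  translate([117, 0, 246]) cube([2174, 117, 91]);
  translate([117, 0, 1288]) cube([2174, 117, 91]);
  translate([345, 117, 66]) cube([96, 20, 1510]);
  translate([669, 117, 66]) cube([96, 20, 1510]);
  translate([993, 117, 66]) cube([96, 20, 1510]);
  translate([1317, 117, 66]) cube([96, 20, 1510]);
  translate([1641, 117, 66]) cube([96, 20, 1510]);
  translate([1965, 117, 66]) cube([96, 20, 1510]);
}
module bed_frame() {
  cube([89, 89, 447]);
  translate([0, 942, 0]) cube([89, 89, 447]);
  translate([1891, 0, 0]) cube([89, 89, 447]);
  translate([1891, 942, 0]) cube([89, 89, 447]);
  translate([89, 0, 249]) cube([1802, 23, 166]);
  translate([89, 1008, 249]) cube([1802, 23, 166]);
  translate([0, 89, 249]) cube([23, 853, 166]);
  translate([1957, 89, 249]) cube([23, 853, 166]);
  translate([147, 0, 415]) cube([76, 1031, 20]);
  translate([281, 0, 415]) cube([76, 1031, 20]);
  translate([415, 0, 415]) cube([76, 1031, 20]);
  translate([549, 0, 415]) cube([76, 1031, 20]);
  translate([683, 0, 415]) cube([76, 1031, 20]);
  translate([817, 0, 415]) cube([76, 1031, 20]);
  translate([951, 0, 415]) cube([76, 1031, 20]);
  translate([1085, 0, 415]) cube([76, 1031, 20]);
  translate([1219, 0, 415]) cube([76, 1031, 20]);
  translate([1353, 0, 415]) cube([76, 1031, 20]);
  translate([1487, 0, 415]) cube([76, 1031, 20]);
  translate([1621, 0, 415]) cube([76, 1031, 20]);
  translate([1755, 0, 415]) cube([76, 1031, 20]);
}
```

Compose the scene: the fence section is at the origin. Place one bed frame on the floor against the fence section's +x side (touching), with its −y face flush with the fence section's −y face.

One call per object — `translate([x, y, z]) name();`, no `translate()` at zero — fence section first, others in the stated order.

fence_section();
translate([2408, 0, 0]) bed_frame();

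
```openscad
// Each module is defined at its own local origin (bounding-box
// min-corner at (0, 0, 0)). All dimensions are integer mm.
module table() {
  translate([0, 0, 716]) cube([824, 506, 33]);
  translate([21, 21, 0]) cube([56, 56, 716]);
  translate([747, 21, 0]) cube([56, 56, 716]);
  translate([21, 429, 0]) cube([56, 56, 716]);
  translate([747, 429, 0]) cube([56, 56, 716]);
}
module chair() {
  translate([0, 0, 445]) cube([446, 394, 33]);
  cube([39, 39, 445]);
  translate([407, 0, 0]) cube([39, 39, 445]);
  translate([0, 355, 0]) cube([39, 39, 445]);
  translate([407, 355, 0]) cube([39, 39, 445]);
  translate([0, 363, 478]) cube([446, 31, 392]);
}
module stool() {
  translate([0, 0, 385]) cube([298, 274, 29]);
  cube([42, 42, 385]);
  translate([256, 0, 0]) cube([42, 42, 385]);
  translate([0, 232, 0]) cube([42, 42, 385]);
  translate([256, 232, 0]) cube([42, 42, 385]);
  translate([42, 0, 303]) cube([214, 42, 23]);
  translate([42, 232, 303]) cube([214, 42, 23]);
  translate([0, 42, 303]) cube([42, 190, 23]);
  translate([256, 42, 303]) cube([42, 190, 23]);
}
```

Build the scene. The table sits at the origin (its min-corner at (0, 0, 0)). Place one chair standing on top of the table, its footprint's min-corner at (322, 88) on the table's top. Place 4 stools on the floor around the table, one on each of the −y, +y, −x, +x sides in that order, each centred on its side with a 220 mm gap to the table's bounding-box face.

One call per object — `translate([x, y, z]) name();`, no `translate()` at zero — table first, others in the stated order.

table();
translate([322, 88, 749]) chair();
translate([263, -494, 0]) stool();
translate([263, 726, 0]) stool();
translate([-518, 116, 0]) stool();
translate([1044, 116, 0]) stool();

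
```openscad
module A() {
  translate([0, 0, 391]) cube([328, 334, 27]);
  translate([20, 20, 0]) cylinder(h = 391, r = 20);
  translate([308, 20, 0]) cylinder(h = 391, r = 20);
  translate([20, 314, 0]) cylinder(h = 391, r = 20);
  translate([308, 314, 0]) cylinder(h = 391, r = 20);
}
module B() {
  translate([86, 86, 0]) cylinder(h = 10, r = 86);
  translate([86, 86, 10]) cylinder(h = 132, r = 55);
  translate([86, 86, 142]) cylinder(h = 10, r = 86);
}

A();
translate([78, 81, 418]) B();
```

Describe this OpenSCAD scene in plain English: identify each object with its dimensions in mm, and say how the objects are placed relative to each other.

A is a four-legged stool. The seat is 328×334 mm, 27 mm thick, top at z = 418 mm. It stands on four round legs, each 40 mm in diameter, from z = 0 to the seat underside, each leg's axis is inset half a diameter from the nearest pair of seat edges (so the leg's bounding box is flush with the corner).

B is a spool: two coaxial disc flanges of radius 86 mm and thickness 10 mm, joined by a core cylinder of radius 55 mm and height 132 mm. The lower flange rests on z = 0 and the three cylinders share a vertical axis.

The spool is on top of the stool, centred.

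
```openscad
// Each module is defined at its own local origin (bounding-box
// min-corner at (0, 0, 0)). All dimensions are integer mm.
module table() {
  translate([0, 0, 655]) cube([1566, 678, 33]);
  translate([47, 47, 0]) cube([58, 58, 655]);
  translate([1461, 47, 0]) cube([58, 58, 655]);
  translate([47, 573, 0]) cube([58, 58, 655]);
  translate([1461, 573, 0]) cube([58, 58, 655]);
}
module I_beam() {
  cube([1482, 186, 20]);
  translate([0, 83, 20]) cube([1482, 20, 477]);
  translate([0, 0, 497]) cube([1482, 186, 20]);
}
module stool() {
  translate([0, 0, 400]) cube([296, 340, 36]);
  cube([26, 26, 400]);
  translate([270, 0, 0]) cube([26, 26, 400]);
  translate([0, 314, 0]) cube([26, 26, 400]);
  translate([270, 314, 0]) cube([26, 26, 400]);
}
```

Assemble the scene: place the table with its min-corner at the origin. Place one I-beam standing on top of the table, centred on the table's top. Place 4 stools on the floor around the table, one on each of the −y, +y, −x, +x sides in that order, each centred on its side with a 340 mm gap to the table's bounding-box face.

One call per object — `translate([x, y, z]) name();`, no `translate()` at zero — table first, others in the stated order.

table();
translate([42, 246, 688]) I_beam();
translate([635, -680, 0]) stool();
translate([635, 1018, 0]) stool();
translate([-636, 169, 0]) stool();
translate([1906, 169, 0]) stool();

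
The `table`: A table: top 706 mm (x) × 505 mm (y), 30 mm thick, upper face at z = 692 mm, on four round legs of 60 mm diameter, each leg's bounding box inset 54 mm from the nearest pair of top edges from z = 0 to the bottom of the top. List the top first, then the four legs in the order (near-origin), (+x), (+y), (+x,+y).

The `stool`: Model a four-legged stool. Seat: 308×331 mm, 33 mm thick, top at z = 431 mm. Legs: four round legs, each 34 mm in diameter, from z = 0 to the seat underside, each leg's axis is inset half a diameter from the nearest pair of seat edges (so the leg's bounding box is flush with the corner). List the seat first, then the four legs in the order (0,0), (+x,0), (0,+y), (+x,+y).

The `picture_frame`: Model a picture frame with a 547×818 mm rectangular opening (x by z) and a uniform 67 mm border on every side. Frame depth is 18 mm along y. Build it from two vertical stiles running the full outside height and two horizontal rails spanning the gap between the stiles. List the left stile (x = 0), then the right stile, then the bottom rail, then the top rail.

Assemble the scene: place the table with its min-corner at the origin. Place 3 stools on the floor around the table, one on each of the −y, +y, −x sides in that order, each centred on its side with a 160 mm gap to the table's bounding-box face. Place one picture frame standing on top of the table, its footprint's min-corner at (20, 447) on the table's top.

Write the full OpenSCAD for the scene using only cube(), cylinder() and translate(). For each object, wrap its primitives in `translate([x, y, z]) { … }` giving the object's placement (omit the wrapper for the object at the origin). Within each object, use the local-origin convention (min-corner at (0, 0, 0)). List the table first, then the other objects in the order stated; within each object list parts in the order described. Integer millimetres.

translate([0, 0, 662]) cube([706, 505, 30]);
translate([84, 84, 0]) cylinder(h = 662, r = 30);
translate([622, 84, 0]) cylinder(h = 662, r = 30);
translate([84, 421, 0]) cylinder(h = 662, r = 30);
translate([622, 421, 0]) cylinder(h = 662, r = 30);
translate([199, -491, 0]) {
  translate([0, 0, 398]) cube([308, 331, 33]);
  translate([17, 17, 0]) cylinder(h = 398, r = 17);
  translate([291, 17, 0]) cylinder(h = 398, r = 17);
  translate([17, 314, 0]) cylinder(h = 398, r = 17);
  translate([291, 314, 0]) cylinder(h = 398, r = 17);
}
translate([199, 665, 0]) {
  translate([0, 0, 398]) cube([308, 331, 33]);
  translate([17, 17, 0]) cylinder(h = 398, r = 17);
  translate([291, 17, 0]) cylinder(h = 398, r = 17);
  translate([17, 314, 0]) cylinder(h = 398, r = 17);
  translate([291, 314, 0]) cylinder(h = 398, r = 17);
}
translate([-468, 87, 0]) {
  translate([0, 0, 398]) cube([308, 331, 33]);
  translate([17, 17, 0]) cylinder(h = 398, r = 17);
  translate([291, 17, 0]) cylinder(h = 398, r = 17);
  translate([17, 314, 0]) cylinder(h = 398, r = 17);
  translate([291, 314, 0]) cylinder(h = 398, r = 17);
}
translate([20, 447, 692]) {
  cube([67, 18, 952]);
  translate([614, 0, 0]) cube([67, 18, 952]);
  translate([67, 0, 0]) cube([547, 18, 67]);
  translate([67, 0, 885]) cube([547, 18, 67]);
}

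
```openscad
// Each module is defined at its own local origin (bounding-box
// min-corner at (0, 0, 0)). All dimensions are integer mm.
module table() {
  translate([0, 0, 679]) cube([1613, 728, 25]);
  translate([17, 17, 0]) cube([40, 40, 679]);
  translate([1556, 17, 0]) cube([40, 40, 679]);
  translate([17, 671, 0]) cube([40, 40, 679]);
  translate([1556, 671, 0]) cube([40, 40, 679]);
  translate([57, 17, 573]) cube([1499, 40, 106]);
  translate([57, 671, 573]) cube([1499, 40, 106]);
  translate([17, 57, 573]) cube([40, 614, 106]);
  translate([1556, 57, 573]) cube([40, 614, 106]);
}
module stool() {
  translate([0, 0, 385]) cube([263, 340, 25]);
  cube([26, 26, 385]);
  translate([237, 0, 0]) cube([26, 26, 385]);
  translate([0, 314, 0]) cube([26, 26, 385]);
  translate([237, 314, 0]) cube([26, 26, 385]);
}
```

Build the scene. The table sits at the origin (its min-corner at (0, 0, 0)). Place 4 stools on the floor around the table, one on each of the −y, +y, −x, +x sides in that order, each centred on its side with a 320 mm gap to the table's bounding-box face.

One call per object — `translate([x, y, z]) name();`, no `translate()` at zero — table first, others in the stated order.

table();
translate([675, -660, 0]) stool();
translate([675, 1048, 0]) stool();
translate([-583, 194, 0]) stool();
translate([1933, 194, 0]) stool();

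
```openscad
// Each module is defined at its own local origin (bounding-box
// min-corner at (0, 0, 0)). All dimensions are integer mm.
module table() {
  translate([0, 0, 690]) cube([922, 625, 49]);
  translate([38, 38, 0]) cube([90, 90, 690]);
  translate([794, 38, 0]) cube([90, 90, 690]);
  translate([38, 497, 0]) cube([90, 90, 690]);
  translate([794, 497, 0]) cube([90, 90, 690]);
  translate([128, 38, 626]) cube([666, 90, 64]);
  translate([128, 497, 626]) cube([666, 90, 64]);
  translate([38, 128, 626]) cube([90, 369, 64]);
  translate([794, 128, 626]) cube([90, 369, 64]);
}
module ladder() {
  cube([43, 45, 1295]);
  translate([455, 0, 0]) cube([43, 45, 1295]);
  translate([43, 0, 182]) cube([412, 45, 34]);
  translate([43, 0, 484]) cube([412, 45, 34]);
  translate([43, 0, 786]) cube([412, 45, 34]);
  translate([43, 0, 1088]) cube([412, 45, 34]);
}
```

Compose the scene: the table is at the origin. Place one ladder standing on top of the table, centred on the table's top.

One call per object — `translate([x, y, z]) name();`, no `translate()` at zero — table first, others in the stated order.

table();
translate([212, 290, 739]) ladder();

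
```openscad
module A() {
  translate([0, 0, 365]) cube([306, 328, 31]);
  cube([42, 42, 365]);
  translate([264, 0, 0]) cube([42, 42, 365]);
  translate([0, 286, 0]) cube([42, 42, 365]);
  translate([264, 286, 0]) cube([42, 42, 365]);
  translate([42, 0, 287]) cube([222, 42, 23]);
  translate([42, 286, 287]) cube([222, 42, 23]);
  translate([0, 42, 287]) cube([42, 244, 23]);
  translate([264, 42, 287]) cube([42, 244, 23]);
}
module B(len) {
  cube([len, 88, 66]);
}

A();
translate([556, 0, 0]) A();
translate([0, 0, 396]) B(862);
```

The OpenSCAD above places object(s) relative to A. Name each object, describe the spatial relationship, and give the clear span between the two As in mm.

A is a stool. B is a beam. A beam spans the tops of two stools. The clear span between the two stools is 250 mm.

Second stool starts at x = 556; first ends at x = 306; clear span = 556 − 306 = 250 mm.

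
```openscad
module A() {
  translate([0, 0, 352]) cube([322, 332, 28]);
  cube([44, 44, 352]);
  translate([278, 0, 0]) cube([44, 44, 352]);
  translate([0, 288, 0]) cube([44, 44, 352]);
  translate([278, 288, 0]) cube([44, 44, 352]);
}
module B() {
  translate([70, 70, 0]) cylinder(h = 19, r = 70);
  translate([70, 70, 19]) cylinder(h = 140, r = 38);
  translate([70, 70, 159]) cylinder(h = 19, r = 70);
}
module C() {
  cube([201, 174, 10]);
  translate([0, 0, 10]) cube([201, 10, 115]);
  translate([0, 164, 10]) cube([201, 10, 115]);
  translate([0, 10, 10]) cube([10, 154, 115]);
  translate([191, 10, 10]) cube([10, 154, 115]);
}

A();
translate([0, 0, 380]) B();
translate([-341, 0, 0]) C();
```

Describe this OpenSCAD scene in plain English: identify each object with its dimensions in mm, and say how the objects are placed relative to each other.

A is a simple wooden stool: a rectangular seat 322 mm (x) by 332 mm (y), 28 mm thick, top face at z = 380 mm, on four square legs, each 44×44 mm in cross-section. The legs rest on z = 0, each flush with a corner of the seat.

B is a spool: two coaxial disc flanges of radius 70 mm and thickness 19 mm, joined by a core cylinder of radius 38 mm and height 140 mm. The lower flange rests on z = 0 and the three cylinders share a vertical axis.

C is an open-topped rectangular box: outside dimensions 201×174×125 mm, with a uniform wall and base thickness of 10 mm. The base is a full 201×174 slab on the floor; four walls sit on top of the base. The front and back walls (the −y and +y sides) span the full width; the two side walls fit between them.

The spool is on top of the stool. The open box is on the floor beside the stool on its −x side.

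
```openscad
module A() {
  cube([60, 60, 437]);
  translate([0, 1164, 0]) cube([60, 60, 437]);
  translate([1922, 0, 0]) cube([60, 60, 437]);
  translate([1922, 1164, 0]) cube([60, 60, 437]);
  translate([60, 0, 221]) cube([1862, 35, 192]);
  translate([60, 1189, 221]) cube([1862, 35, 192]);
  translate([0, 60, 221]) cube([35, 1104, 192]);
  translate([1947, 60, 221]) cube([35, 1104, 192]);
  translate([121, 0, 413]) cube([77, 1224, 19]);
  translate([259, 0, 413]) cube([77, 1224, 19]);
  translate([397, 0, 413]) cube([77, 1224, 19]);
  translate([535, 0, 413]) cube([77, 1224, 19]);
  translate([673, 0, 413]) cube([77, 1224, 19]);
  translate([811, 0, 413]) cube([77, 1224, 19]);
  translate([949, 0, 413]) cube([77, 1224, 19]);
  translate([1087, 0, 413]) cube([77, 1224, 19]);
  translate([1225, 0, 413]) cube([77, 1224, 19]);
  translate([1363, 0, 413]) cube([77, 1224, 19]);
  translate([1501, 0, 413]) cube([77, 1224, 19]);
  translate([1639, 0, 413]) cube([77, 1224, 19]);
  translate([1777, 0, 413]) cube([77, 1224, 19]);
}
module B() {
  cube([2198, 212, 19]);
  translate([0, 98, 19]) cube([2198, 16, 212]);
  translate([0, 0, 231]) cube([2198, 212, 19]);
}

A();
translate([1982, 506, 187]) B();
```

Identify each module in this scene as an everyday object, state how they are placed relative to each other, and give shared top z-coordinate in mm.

A is a bed frame. B is an I-beam. The I-beam is beside the bed frame with their tops flush at z = 437. The shared top z-coordinate is 437 mm.

Both tops at z = 437 mm.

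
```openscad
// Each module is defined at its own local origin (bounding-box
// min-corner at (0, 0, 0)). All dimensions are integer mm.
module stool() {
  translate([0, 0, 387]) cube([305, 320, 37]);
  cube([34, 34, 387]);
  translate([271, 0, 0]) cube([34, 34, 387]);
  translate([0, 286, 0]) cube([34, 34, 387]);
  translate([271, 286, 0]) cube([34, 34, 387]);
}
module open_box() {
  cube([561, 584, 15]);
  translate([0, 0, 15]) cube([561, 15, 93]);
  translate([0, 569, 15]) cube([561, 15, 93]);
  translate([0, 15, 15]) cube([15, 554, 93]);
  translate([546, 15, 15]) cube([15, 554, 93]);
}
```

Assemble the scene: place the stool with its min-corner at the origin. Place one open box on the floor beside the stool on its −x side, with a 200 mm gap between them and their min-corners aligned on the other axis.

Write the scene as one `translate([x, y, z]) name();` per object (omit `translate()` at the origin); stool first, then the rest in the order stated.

stool();
translate([-761, 0, 0]) open_box();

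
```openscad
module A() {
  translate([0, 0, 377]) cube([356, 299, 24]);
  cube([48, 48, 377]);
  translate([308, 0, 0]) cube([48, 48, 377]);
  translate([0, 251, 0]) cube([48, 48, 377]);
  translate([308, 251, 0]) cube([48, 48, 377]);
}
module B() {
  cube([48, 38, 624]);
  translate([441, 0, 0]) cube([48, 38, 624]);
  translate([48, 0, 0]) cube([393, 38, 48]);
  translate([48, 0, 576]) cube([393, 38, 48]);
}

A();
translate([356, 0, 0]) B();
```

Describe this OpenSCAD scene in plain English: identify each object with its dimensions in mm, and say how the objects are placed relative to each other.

A is a four-legged stool. The seat is 356×299 mm, 24 mm thick, top at z = 401 mm. It stands on four square legs, each 48×48 mm in cross-section, from z = 0 to the seat underside, each flush with a corner of the seat.

B is a rectangular picture frame lying in the x–z plane (depth along y). The opening is 393 mm wide (x) by 528 mm tall (z), surrounded by a border 48 mm wide on all four sides. The frame is 38 mm deep and is made of two full-height vertical stiles with two horizontal rails fitted between them.

The picture frame is against the stool's +x side, with their −y faces flush.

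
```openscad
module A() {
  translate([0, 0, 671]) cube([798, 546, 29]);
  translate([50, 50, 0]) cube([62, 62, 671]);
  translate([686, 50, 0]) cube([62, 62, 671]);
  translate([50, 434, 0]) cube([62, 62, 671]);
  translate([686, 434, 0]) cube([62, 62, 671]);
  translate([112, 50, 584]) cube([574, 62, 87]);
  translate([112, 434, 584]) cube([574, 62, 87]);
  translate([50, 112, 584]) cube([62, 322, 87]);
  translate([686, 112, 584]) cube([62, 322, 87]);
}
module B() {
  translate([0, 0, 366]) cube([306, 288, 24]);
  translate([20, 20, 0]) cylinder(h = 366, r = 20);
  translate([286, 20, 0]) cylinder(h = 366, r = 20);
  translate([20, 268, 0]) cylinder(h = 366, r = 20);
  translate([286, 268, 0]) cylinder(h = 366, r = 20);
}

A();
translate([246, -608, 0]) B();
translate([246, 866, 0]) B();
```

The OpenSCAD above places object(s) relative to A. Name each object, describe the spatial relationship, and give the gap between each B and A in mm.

A is a table. B is a stool. Two stools sit around the table at the −y, +y sides. The gap between each stool and the table is 320 mm.

Each stool's nearest face is 320 mm from the table's bounding box.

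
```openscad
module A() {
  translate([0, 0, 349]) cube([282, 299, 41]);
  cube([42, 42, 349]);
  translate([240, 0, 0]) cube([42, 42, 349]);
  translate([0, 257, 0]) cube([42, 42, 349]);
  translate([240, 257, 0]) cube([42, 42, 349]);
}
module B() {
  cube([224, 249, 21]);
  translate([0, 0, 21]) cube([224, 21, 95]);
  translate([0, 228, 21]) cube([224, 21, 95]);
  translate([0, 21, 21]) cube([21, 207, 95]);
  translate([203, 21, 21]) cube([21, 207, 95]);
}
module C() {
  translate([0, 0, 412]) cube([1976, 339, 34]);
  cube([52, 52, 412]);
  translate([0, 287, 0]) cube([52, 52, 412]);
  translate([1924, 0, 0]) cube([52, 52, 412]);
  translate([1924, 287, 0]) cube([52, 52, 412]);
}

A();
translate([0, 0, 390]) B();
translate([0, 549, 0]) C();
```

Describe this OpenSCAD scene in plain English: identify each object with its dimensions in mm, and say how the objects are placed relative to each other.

A is a simple wooden stool: a rectangular seat 282 mm (x) by 299 mm (y), 41 mm thick, top face at z = 390 mm, on four square legs, each 42×42 mm in cross-section. The legs rest on z = 0, each flush with a corner of the seat.

B is an open storage box with external size 224×249×116 mm and wall thickness 21 mm (the base is also 21 mm thick). The base covers the whole footprint; the four walls stand on the base, with the y-facing walls full-width and the x-facing walls fitting between their inner faces.

C is a long wooden bench with a 1976 mm (x) × 339 mm (y) seat, 34 mm thick, its top surface 446 mm above the floor. Four 52 mm square legs at the seat corners, flush with the edges, run from z = 0 to the seat underside.

The open box is on top of the stool. The bench is on the floor beside the stool on its +y side.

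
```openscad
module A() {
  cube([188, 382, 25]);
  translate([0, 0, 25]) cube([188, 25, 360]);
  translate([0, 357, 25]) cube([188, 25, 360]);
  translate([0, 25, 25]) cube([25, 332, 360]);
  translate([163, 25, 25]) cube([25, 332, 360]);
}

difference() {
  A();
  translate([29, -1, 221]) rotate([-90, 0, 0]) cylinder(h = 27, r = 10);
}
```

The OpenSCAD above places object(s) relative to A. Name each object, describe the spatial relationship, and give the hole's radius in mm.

The subtracted cylinder has r = 10 mm.

A is an open box. The open box has a circular hole through its front wall. The hole's radius is 10 mm.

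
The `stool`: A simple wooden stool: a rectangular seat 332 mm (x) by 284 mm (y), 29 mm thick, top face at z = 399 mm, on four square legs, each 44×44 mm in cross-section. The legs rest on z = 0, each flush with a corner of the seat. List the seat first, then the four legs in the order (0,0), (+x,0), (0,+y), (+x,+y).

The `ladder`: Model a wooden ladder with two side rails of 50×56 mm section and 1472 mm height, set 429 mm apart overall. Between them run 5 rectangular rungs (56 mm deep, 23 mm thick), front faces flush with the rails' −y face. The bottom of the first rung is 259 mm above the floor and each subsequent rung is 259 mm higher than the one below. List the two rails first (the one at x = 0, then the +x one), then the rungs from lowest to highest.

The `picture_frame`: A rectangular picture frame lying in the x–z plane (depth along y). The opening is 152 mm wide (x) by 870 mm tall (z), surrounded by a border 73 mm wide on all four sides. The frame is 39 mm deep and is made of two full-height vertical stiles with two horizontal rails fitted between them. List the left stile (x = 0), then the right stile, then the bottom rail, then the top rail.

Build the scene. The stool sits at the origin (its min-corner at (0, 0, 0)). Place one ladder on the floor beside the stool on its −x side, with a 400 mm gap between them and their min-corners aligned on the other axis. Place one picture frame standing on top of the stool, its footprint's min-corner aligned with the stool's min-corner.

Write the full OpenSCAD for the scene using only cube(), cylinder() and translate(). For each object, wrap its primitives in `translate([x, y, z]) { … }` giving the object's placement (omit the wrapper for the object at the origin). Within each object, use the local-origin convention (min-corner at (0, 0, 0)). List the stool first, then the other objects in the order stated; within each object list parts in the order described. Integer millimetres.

translate([0, 0, 370]) cube([332, 284, 29]);
cube([44, 44, 370]);
translate([288, 0, 0]) cube([44, 44, 370]);
translate([0, 240, 0]) cube([44, 44, 370]);
translate([288, 240, 0]) cube([44, 44, 370]);
translate([-829, 0, 0]) {
  cube([50, 56, 1472]);
  translate([379, 0, 0]) cube([50, 56, 1472]);
  translate([50, 0, 259]) cube([329, 56, 23]);
  translate([50, 0, 518]) cube([329, 56, 23]);
  translate([50, 0, 777]) cube([329, 56, 23]);
  translate([50, 0, 1036]) cube([329, 56, 23]);
  translate([50, 0, 1295]) cube([329, 56, 23]);
}
translate([0, 0, 399]) {
  cube([73, 39, 1016]);
  translate([225, 0, 0]) cube([73, 39, 1016]);
  translate([73, 0, 0]) cube([152, 39, 73]);
  translate([73, 0, 943]) cube([152, 39, 73]);
}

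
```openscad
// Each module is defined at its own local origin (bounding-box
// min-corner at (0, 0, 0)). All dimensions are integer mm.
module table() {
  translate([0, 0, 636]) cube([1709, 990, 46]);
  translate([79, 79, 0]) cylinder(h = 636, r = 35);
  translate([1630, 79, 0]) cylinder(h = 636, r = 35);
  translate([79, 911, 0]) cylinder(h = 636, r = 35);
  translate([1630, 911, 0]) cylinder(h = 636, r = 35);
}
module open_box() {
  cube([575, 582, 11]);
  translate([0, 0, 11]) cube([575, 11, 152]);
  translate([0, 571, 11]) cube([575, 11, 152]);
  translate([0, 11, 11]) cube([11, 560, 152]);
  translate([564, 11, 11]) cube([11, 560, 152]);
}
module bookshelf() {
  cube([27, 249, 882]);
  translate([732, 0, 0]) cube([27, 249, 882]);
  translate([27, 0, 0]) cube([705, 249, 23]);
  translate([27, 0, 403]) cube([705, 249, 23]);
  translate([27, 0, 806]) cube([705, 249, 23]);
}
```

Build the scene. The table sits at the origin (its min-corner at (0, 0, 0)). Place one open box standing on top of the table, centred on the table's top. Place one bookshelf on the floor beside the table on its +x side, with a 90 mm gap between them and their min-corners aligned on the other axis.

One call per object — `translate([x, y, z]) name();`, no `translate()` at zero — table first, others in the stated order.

table();
translate([567, 204, 682]) open_box();
translate([1799, 0, 0]) bookshelf();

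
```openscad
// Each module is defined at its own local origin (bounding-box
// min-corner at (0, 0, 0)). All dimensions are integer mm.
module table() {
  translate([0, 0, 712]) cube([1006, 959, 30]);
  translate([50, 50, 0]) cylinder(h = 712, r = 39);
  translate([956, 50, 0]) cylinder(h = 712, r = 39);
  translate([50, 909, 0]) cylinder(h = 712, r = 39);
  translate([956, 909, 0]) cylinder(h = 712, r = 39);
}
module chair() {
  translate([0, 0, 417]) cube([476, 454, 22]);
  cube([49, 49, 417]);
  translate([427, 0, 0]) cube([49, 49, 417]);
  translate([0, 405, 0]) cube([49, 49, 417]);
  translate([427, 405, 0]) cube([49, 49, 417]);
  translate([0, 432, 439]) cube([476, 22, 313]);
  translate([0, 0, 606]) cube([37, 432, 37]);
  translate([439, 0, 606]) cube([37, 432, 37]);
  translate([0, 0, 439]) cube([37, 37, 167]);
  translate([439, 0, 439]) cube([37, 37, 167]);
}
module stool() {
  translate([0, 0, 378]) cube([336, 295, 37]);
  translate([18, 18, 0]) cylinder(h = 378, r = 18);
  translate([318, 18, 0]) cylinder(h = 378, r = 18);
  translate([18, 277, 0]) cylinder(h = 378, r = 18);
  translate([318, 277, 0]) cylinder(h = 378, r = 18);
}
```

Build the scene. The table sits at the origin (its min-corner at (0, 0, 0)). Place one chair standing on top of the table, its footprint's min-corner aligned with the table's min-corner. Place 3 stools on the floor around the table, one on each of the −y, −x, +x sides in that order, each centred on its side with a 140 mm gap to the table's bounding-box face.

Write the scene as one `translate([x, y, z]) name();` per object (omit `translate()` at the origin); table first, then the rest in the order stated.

table();
translate([0, 0, 742]) chair();
translate([335, -435, 0]) stool();
translate([-476, 332, 0]) stool();
translate([1146, 332, 0]) stool();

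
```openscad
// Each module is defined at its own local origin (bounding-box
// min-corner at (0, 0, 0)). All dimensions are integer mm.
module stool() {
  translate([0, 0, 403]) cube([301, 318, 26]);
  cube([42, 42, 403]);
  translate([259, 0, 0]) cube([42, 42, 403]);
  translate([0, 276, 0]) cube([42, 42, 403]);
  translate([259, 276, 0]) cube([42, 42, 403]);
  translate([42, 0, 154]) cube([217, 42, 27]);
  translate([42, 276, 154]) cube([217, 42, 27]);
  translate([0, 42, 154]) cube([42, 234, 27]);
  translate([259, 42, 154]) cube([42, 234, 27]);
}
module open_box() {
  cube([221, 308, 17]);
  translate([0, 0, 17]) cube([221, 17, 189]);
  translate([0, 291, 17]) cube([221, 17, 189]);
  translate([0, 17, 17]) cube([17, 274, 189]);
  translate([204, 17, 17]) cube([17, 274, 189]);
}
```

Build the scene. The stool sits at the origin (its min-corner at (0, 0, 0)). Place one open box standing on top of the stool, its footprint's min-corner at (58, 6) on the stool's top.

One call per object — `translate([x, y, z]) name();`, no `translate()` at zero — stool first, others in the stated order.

stool();
translate([58, 6, 429]) open_box();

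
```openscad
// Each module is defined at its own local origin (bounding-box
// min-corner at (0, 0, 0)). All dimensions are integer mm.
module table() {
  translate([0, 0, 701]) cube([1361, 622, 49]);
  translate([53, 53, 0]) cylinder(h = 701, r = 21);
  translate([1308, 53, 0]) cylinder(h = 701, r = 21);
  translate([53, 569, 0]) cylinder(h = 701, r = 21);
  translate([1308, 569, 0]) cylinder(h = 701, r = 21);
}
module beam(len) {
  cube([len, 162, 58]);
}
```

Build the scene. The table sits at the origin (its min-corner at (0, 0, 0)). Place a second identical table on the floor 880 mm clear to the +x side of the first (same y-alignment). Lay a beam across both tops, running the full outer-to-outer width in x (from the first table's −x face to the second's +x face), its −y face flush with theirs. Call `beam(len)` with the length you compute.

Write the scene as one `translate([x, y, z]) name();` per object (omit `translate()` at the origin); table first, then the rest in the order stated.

table();
translate([2241, 0, 0]) table();
translate([0, 0, 750]) beam(3602);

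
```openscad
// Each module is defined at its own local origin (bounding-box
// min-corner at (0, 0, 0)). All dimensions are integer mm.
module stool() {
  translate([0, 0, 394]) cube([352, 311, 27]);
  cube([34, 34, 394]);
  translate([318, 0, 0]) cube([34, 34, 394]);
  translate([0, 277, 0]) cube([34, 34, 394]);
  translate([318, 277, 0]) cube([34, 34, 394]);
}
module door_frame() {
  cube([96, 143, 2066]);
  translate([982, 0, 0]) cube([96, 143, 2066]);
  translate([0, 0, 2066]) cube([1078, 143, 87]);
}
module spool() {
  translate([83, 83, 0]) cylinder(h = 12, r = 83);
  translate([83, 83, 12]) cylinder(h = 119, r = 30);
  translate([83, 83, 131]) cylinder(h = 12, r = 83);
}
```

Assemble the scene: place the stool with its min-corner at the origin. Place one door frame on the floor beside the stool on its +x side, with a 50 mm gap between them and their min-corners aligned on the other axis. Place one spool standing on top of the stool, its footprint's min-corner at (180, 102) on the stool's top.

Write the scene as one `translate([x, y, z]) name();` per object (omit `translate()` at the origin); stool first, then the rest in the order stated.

stool();
translate([402, 0, 0]) door_frame();
translate([180, 102, 421]) spool();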